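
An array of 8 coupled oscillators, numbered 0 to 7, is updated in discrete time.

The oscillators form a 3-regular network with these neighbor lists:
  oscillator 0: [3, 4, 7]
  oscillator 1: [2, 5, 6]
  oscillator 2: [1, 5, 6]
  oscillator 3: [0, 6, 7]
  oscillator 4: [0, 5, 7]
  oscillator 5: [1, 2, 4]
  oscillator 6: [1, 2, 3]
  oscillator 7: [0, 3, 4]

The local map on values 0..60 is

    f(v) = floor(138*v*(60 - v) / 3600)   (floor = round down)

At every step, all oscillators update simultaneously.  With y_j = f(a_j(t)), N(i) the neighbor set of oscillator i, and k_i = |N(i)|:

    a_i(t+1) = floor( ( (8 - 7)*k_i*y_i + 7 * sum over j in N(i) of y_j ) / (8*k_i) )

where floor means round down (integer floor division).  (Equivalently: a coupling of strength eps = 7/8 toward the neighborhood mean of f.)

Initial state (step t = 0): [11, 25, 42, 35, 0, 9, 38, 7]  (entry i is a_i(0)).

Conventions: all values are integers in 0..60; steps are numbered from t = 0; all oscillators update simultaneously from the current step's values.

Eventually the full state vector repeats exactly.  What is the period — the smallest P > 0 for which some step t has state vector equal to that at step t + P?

Answer: 2
Key observation: The state at step 3, [34, 34, 34, 34, 34, 34, 34, 34], reappears at step 5 — and no state repeats earlier — so the cycle the system enters has period 2.

Derivation:
t=0: [11, 25, 42, 35, 0, 9, 38, 7]
t=1: [16, 26, 27, 23, 14, 19, 31, 17]
t=2: [27, 32, 32, 29, 27, 30, 33, 27]
t=3: [34, 34, 34, 34, 34, 34, 34, 34]
t=4: [33, 33, 33, 33, 33, 33, 33, 33]
t=5: [34, 34, 34, 34, 34, 34, 34, 34]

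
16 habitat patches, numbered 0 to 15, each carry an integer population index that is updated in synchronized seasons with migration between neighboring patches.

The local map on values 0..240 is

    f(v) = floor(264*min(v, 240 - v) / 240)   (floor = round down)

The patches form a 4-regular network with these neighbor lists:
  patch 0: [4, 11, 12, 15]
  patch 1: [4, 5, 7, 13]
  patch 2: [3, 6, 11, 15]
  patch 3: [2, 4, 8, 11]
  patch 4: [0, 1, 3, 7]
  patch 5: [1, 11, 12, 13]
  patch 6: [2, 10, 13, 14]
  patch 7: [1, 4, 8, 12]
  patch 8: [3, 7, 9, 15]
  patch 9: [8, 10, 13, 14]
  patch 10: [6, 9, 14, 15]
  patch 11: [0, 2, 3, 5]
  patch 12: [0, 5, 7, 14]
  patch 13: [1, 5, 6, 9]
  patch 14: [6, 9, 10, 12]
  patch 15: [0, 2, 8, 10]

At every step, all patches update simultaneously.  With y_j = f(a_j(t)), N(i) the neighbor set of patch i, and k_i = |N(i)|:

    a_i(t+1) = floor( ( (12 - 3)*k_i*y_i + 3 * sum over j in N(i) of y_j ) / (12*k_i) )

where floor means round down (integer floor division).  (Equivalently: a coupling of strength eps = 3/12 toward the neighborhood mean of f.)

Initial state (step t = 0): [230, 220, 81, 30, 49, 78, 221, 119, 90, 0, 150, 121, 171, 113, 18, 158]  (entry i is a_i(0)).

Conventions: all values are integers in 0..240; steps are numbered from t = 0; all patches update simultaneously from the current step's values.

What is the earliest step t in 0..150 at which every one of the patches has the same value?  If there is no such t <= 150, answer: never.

Simulating step by step:
t=0: [230, 220, 81, 30, 49, 78, 221, 119, 90, 0, 150, 121, 171, 113, 18, 158]  (not all equal)
t=1: [30, 41, 83, 47, 52, 85, 35, 113, 90, 21, 82, 111, 71, 100, 26, 86]  (not all equal)
t=2: [46, 57, 87, 61, 58, 91, 48, 110, 92, 37, 78, 108, 75, 94, 35, 90]  (not all equal)
t=3: [60, 70, 92, 73, 66, 97, 59, 110, 96, 50, 78, 108, 80, 93, 44, 94]  (not all equal)
t=4: [73, 82, 98, 84, 75, 103, 69, 112, 101, 62, 80, 110, 87, 95, 54, 99]  (not all equal)
t=5: [85, 93, 105, 95, 85, 110, 78, 115, 107, 73, 85, 115, 94, 99, 64, 105]  (not all equal)
t=6: [97, 104, 113, 106, 96, 118, 87, 120, 114, 84, 91, 121, 102, 105, 75, 112]  (not all equal)
t=7: [108, 115, 122, 117, 108, 126, 97, 127, 122, 95, 99, 127, 112, 113, 86, 120]  (not all equal)
t=8: [119, 125, 127, 127, 119, 124, 107, 124, 127, 106, 108, 124, 121, 121, 98, 129]  (not all equal)
t=9: [129, 126, 123, 124, 129, 127, 117, 127, 123, 116, 117, 126, 128, 127, 110, 122]  (not all equal)
t=10: [122, 124, 127, 126, 122, 124, 127, 124, 127, 126, 127, 125, 122, 124, 122, 128]  (not all equal)
t=11: [128, 127, 124, 125, 128, 127, 124, 127, 124, 125, 124, 126, 128, 126, 128, 123]  (not all equal)
t=12: [123, 124, 126, 125, 123, 124, 126, 124, 126, 125, 126, 125, 123, 125, 123, 127]  (not all equal)
t=13: [127, 127, 125, 126, 127, 126, 125, 127, 125, 126, 125, 126, 127, 126, 127, 124]  (not all equal)
t=14: [124, 124, 125, 125, 124, 124, 125, 124, 125, 125, 125, 125, 124, 125, 124, 126]  (not all equal)
t=15: [126, 126, 125, 126, 126, 126, 126, 126, 126, 126, 126, 126, 127, 126, 126, 125]  (not all equal)
t=16: [125, 125, 125, 125, 125, 124, 125, 124, 125, 125, 125, 125, 124, 125, 124, 125]  (not all equal)
t=17: [126, 126, 126, 126, 126, 126, 126, 126, 126, 126, 126, 126, 126, 126, 126, 126]  (all equal)

Answer: 17
Key observation: Synchronization is absorbing here: once all patches are equal they stay equal, and step 17 is the first all-equal step.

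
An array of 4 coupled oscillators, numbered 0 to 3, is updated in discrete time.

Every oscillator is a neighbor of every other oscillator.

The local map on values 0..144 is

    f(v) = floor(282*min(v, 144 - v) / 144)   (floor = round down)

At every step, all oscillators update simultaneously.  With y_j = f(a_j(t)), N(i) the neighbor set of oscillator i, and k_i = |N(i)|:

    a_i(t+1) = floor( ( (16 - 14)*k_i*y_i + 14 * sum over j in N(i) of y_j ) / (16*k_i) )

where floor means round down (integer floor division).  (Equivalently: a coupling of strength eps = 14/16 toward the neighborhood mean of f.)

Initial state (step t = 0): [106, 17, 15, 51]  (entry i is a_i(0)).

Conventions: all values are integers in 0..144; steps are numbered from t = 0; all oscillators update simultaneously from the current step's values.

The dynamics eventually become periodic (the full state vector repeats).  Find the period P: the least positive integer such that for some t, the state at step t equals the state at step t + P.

Simulating step by step:
t=0: [106, 17, 15, 51]
t=1: [56, 63, 63, 52]
t=2: [114, 112, 112, 116]
t=3: [59, 58, 58, 59]
t=4: [113, 114, 114, 113]
t=5: [58, 59, 59, 58]
t=6: [114, 113, 113, 114]
t=7: [59, 58, 58, 59]

Answer: 4
Key observation: The state at step 3, [59, 58, 58, 59], reappears at step 7 — and no state repeats earlier — so the cycle the system enters has period 4.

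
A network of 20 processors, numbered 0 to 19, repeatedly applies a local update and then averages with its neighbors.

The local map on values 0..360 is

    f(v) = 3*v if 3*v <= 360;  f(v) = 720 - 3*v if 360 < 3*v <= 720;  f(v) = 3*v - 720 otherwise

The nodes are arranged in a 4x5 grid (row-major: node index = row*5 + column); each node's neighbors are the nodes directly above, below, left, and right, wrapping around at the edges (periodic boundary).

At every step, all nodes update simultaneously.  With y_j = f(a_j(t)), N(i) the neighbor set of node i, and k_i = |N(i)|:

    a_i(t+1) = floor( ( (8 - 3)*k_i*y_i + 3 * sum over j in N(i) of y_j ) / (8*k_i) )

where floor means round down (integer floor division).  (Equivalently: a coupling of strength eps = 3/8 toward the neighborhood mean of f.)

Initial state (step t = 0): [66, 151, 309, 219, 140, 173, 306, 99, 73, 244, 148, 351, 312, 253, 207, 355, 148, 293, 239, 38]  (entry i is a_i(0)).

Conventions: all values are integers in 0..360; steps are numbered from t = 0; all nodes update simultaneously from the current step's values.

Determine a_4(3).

Answer: a_4(3) = 241

Derivation:
t=0: [66, 151, 309, 219, 140, 173, 306, 99, 73, 244, 148, 351, 312, 253, 207, 355, 148, 293, 239, 38]
t=1: [228, 249, 203, 107, 223, 189, 226, 264, 175, 84, 264, 298, 212, 74, 103, 296, 276, 165, 37, 141]
t=2: [59, 44, 129, 244, 116, 133, 66, 85, 203, 223, 120, 137, 117, 204, 272, 153, 123, 179, 169, 245]
t=3: [210, 181, 262, 101, 241, 274, 219, 252, 109, 114, 317, 311, 299, 139, 110, 247, 302, 231, 162, 95]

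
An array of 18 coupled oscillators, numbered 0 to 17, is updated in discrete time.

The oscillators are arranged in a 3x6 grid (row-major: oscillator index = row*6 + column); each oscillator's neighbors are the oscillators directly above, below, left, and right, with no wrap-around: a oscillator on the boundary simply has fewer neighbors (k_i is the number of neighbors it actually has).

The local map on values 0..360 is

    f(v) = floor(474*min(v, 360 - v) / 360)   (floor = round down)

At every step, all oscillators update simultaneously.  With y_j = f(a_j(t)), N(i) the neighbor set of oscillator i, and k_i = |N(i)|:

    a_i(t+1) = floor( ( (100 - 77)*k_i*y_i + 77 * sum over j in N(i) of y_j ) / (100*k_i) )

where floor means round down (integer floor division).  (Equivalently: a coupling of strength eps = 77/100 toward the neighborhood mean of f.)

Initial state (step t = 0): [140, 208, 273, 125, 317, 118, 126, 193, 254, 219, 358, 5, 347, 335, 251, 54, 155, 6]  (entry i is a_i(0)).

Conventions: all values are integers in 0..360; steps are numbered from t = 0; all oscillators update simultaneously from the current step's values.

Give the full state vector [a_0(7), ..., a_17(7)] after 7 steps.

Simulating step by step:
t=0: [140, 208, 273, 125, 317, 118, 126, 193, 254, 219, 358, 5, 347, 335, 251, 54, 155, 6]
t=1: [182, 178, 155, 128, 95, 59, 145, 153, 159, 114, 87, 43, 79, 104, 95, 152, 67, 82]
t=2: [217, 217, 203, 161, 120, 87, 182, 194, 178, 167, 106, 89, 149, 141, 168, 139, 128, 80]
t=3: [205, 200, 209, 198, 155, 132, 208, 212, 220, 198, 159, 118, 206, 205, 205, 198, 148, 133]
t=4: [204, 201, 201, 206, 199, 178, 200, 198, 198, 206, 195, 178, 202, 200, 201, 205, 197, 174]
t=5: [208, 209, 208, 206, 216, 225, 208, 211, 209, 207, 215, 228, 209, 210, 209, 207, 216, 225]
t=6: [199, 198, 199, 197, 189, 180, 198, 197, 198, 198, 188, 179, 198, 197, 198, 197, 189, 180]
t=7: [212, 212, 212, 215, 225, 231, 212, 213, 212, 215, 224, 233, 213, 213, 213, 216, 225, 231]

Answer: [212, 212, 212, 215, 225, 231, 212, 213, 212, 215, 224, 233, 213, 213, 213, 216, 225, 231]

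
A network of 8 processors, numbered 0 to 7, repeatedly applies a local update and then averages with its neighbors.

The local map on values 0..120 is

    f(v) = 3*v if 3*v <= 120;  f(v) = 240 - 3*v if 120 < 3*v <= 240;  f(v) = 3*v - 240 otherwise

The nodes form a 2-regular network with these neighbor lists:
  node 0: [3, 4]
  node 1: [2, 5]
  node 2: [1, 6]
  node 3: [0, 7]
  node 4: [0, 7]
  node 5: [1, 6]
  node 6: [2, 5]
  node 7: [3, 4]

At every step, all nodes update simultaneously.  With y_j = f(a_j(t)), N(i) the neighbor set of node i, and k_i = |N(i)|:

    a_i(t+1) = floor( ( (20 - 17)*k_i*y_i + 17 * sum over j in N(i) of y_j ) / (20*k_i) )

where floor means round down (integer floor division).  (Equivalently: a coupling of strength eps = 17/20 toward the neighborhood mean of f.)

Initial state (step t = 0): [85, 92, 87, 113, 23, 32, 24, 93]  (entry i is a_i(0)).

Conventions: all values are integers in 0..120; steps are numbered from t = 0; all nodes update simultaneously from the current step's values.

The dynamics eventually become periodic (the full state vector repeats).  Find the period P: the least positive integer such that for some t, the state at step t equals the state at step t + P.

Answer: 8
Key observation: The state at step 29, [59, 98, 111, 87, 87, 111, 98, 59], reappears at step 37 — and no state repeats earlier — so the cycle the system enters has period 8.

Derivation:
t=0: [85, 92, 87, 113, 23, 32, 24, 93]
t=1: [73, 55, 49, 37, 33, 60, 60, 77]
t=2: [92, 76, 71, 29, 27, 66, 74, 90]
t=3: [76, 31, 16, 41, 40, 19, 32, 75]
t=4: [102, 58, 87, 29, 29, 88, 59, 102]
t=5: [83, 29, 57, 69, 69, 58, 28, 83]
t=6: [29, 70, 83, 12, 12, 82, 69, 29]
t=7: [43, 10, 28, 79, 79, 27, 11, 43]
t=8: [19, 74, 39, 94, 94, 38, 75, 19]
t=9: [44, 100, 31, 54, 54, 31, 100, 44]
t=10: [82, 88, 64, 103, 103, 64, 88, 82]
t=11: [59, 44, 27, 15, 15, 27, 44, 59]
t=12: [47, 85, 103, 60, 60, 103, 85, 47]
t=13: [65, 60, 23, 93, 93, 23, 60, 65]
t=14: [39, 67, 61, 44, 44, 61, 67, 39]
t=15: [109, 54, 41, 115, 115, 41, 54, 109]
t=16: [102, 111, 83, 89, 89, 83, 111, 102]
t=17: [32, 21, 80, 60, 60, 80, 21, 32]
t=18: [65, 9, 53, 90, 90, 53, 9, 65]
t=19: [32, 72, 35, 42, 42, 35, 72, 32]
t=20: [111, 92, 36, 98, 98, 36, 92, 111]
t=21: [59, 97, 46, 87, 87, 46, 97, 59]
t=22: [27, 94, 58, 56, 56, 58, 94, 27]
t=23: [73, 62, 45, 79, 79, 45, 62, 73]
t=24: [5, 97, 61, 18, 18, 61, 97, 5]
t=25: [48, 56, 51, 20, 20, 51, 56, 48]
t=26: [65, 84, 74, 90, 90, 74, 84, 65]
t=27: [32, 17, 12, 42, 42, 12, 17, 32]
t=28: [111, 38, 48, 98, 98, 48, 38, 111]
t=29: [59, 98, 111, 87, 87, 111, 98, 59]
t=30: [27, 87, 59, 56, 56, 59, 87, 27]
t=31: [73, 56, 27, 79, 79, 27, 56, 73]
t=32: [5, 79, 73, 18, 18, 73, 79, 5]
t=33: [48, 18, 5, 20, 20, 5, 18, 48]
t=34: [65, 20, 48, 90, 90, 48, 20, 65]
t=35: [32, 90, 65, 42, 42, 65, 90, 32]
t=36: [111, 42, 32, 98, 98, 32, 42, 111]
t=37: [59, 98, 111, 87, 87, 111, 98, 59]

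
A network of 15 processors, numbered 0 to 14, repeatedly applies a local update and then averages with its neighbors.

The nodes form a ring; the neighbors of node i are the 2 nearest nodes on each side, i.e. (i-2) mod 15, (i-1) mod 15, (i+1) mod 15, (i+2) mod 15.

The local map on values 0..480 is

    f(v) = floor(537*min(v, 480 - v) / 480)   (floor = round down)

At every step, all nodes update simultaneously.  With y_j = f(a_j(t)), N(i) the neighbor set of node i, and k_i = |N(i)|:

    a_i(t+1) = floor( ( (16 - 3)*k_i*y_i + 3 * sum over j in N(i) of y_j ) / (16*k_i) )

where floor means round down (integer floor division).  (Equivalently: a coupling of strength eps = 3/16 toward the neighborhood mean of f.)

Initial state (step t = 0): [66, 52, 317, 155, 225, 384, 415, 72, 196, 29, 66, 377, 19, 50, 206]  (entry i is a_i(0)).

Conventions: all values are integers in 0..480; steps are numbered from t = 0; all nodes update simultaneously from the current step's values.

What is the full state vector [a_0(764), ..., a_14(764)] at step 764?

Answer: [249, 256, 257, 260, 260, 263, 258, 256, 249, 245, 240, 239, 239, 240, 245]
Key observation: The state at step 34, [249, 256, 257, 260, 260, 263, 258, 256, 249, 245, 238, 239, 239, 238, 245], reappears at step 38: the system is in a cycle of period 4 from step 34 on.  Therefore the state at step 764 equals the state at step 34 + ((764 - 34) mod 4) = 36, which is [249, 256, 257, 260, 260, 263, 258, 256, 249, 245, 240, 239, 239, 240, 245].

Derivation:
t=0: [66, 52, 317, 155, 225, 384, 415, 72, 196, 29, 66, 377, 19, 50, 206]
t=1: [83, 77, 173, 168, 228, 113, 89, 85, 189, 48, 77, 101, 39, 65, 196]
t=2: [101, 102, 185, 182, 235, 132, 112, 100, 187, 66, 89, 102, 57, 80, 191]
t=3: [120, 127, 199, 199, 244, 152, 135, 116, 188, 84, 101, 107, 75, 95, 190]
t=4: [140, 152, 216, 217, 250, 174, 158, 134, 193, 102, 114, 115, 93, 111, 194]
t=5: [162, 178, 234, 237, 248, 196, 181, 153, 201, 121, 129, 125, 112, 129, 202]
t=6: [185, 205, 254, 259, 254, 219, 205, 175, 212, 141, 146, 138, 132, 148, 213]
t=7: [208, 230, 248, 246, 250, 242, 229, 199, 227, 162, 165, 154, 153, 168, 228]
t=8: [233, 256, 257, 260, 257, 262, 254, 225, 245, 186, 185, 173, 176, 190, 246]
t=9: [256, 250, 249, 246, 248, 244, 251, 249, 255, 211, 207, 195, 200, 214, 255]
t=10: [250, 256, 257, 260, 259, 262, 256, 256, 249, 236, 231, 220, 225, 238, 249]
t=11: [256, 250, 249, 246, 247, 243, 249, 250, 257, 261, 257, 248, 252, 263, 257]
t=12: [250, 256, 257, 260, 260, 263, 257, 256, 249, 246, 249, 256, 254, 244, 249]
t=13: [256, 250, 249, 246, 246, 243, 249, 250, 257, 259, 257, 251, 253, 262, 257]
t=14: [250, 256, 257, 260, 260, 263, 258, 256, 249, 248, 249, 254, 252, 244, 249]
t=15: [256, 250, 249, 246, 246, 243, 248, 250, 257, 258, 257, 253, 255, 262, 257]
t=16: [250, 256, 257, 260, 260, 263, 258, 256, 249, 248, 249, 252, 250, 244, 249]
t=17: [256, 250, 249, 246, 246, 243, 248, 250, 257, 258, 257, 255, 257, 262, 257]
t=18: [250, 256, 257, 260, 260, 263, 258, 256, 249, 248, 249, 250, 248, 244, 249]
t=19: [256, 250, 249, 246, 246, 243, 248, 250, 257, 258, 258, 257, 259, 262, 257]
t=20: [250, 256, 257, 260, 260, 263, 258, 256, 249, 248, 248, 248, 247, 244, 249]
t=21: [256, 250, 249, 246, 246, 243, 248, 250, 257, 258, 259, 259, 260, 262, 257]
t=22: [250, 256, 257, 260, 260, 263, 258, 256, 249, 248, 247, 246, 246, 243, 249]
t=23: [256, 250, 249, 246, 246, 243, 248, 250, 257, 258, 259, 261, 261, 263, 258]
t=24: [250, 256, 257, 260, 260, 263, 258, 256, 249, 248, 246, 245, 245, 242, 248]
t=25: [256, 250, 249, 246, 246, 243, 248, 250, 257, 258, 260, 262, 262, 264, 258]
t=26: [250, 256, 257, 260, 260, 263, 258, 256, 249, 248, 245, 243, 243, 241, 247]
t=27: [256, 250, 249, 246, 246, 243, 248, 250, 257, 258, 261, 264, 264, 266, 259]
t=28: [250, 256, 257, 260, 260, 263, 258, 256, 249, 248, 244, 241, 241, 240, 246]
t=29: [257, 250, 249, 246, 246, 243, 248, 250, 257, 259, 263, 266, 266, 267, 260]
t=30: [249, 256, 257, 260, 260, 263, 258, 256, 249, 246, 242, 239, 239, 238, 245]
t=31: [257, 250, 249, 246, 246, 243, 248, 250, 257, 260, 265, 266, 266, 265, 261]
t=32: [249, 256, 257, 260, 260, 263, 258, 256, 249, 246, 240, 239, 239, 240, 245]
t=33: [257, 250, 249, 246, 246, 243, 248, 250, 257, 260, 267, 266, 266, 267, 261]
t=34: [249, 256, 257, 260, 260, 263, 258, 256, 249, 245, 238, 239, 239, 238, 245]
t=35: [257, 250, 249, 246, 246, 243, 248, 250, 257, 261, 265, 266, 266, 265, 261]
t=36: [249, 256, 257, 260, 260, 263, 258, 256, 249, 245, 240, 239, 239, 240, 245]
t=37: [257, 250, 249, 246, 246, 243, 248, 250, 257, 261, 267, 266, 266, 267, 261]
t=38: [249, 256, 257, 260, 260, 263, 258, 256, 249, 245, 238, 239, 239, 238, 245]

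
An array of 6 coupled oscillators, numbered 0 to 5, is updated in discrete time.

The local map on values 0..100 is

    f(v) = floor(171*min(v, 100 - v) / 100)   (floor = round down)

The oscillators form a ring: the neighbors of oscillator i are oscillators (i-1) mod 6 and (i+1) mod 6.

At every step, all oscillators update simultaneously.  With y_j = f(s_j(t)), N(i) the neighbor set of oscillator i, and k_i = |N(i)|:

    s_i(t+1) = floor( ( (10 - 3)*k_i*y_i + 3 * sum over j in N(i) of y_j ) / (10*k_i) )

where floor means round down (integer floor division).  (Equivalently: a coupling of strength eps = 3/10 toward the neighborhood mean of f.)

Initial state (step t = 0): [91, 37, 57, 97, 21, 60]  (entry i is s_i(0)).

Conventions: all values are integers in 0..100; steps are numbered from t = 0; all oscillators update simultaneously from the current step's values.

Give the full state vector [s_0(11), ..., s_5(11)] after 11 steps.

Answer: [53, 57, 76, 81, 80, 72]

Derivation:
t=0: [91, 37, 57, 97, 21, 60]
t=1: [30, 57, 61, 19, 35, 55]
t=2: [58, 68, 61, 41, 57, 69]
t=3: [65, 58, 64, 69, 69, 58]
t=4: [62, 67, 61, 54, 55, 66]
t=5: [61, 58, 66, 75, 73, 61]
t=6: [66, 68, 57, 45, 48, 63]
t=7: [58, 57, 70, 76, 78, 65]
t=8: [69, 69, 52, 41, 40, 57]
t=9: [56, 57, 75, 71, 69, 69]
t=10: [71, 68, 47, 48, 52, 56]
t=11: [53, 57, 76, 81, 80, 72]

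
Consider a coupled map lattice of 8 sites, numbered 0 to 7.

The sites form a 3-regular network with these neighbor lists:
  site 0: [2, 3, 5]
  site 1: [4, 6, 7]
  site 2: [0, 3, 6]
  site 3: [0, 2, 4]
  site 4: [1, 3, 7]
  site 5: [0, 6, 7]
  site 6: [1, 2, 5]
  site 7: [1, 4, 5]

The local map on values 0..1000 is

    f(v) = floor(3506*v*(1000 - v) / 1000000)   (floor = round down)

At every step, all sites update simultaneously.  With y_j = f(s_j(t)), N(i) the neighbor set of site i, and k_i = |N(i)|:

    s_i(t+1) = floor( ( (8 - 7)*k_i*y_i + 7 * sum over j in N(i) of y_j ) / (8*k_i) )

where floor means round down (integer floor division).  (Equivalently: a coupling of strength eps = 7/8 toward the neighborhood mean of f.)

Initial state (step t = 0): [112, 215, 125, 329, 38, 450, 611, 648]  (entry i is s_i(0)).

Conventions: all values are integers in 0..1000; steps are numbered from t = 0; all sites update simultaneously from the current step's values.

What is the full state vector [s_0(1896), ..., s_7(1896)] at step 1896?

Answer: [876, 876, 876, 876, 876, 876, 876, 876]
Key observation: The state at step 12, [876, 876, 876, 876, 876, 876, 876, 876], reappears at step 16: the system is in a cycle of period 4 from step 12 on.  Therefore the state at step 1896 equals the state at step 12 + ((1896 - 12) mod 4) = 12, which is [876, 876, 876, 876, 876, 876, 876, 876].

Derivation:
t=0: [112, 215, 125, 329, 38, 450, 611, 648]
t=1: [633, 587, 617, 347, 646, 685, 641, 562]
t=2: [795, 826, 807, 811, 831, 818, 810, 809]
t=3: [539, 521, 548, 536, 522, 546, 525, 509]
t=4: [869, 874, 871, 871, 873, 873, 870, 872]
t=5: [392, 390, 395, 393, 389, 394, 389, 387]
t=6: [836, 832, 834, 835, 833, 833, 835, 834]
t=7: [484, 485, 482, 483, 486, 483, 486, 487]
t=8: [875, 875, 875, 875, 875, 875, 875, 875]
t=9: [383, 383, 383, 383, 383, 383, 383, 383]
t=10: [828, 828, 828, 828, 828, 828, 828, 828]
t=11: [499, 499, 499, 499, 499, 499, 499, 499]
t=12: [876, 876, 876, 876, 876, 876, 876, 876]
t=13: [380, 380, 380, 380, 380, 380, 380, 380]
t=14: [826, 826, 826, 826, 826, 826, 826, 826]
t=15: [503, 503, 503, 503, 503, 503, 503, 503]
t=16: [876, 876, 876, 876, 876, 876, 876, 876]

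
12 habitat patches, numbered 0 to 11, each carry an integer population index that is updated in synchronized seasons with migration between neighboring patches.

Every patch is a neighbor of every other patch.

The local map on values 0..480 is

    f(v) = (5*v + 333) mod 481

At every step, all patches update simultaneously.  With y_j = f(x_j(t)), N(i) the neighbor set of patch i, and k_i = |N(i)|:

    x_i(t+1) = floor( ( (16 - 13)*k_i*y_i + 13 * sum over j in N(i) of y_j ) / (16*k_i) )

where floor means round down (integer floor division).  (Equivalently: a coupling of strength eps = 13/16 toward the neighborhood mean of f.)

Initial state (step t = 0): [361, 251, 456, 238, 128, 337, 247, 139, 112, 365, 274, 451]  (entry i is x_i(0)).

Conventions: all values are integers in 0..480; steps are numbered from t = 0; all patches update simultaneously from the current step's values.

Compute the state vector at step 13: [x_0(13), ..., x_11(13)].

Answer: [348, 348, 348, 348, 348, 348, 348, 348, 348, 348, 348, 348]

Derivation:
t=0: [361, 251, 456, 238, 128, 337, 247, 139, 112, 365, 274, 451]
t=1: [174, 166, 173, 159, 151, 160, 164, 157, 196, 176, 179, 170]
t=2: [217, 213, 217, 209, 204, 209, 212, 208, 230, 218, 220, 215]
t=3: [408, 406, 408, 404, 401, 404, 405, 403, 361, 409, 410, 407]
t=4: [423, 422, 423, 420, 419, 420, 421, 420, 396, 423, 424, 422]
t=5: [62, 62, 62, 60, 60, 60, 61, 60, 101, 62, 63, 62]
t=6: [173, 173, 173, 172, 172, 172, 172, 172, 195, 173, 174, 173]
t=7: [242, 242, 242, 242, 242, 242, 242, 242, 255, 242, 243, 242]
t=8: [105, 105, 105, 105, 105, 105, 105, 105, 112, 105, 105, 105]
t=9: [379, 379, 379, 379, 379, 379, 379, 379, 383, 379, 379, 379]
t=10: [305, 305, 305, 305, 305, 305, 305, 305, 307, 305, 305, 305]
t=11: [415, 415, 415, 415, 415, 415, 415, 415, 416, 415, 415, 415]
t=12: [3, 3, 3, 3, 3, 3, 3, 3, 3, 3, 3, 3]
t=13: [348, 348, 348, 348, 348, 348, 348, 348, 348, 348, 348, 348]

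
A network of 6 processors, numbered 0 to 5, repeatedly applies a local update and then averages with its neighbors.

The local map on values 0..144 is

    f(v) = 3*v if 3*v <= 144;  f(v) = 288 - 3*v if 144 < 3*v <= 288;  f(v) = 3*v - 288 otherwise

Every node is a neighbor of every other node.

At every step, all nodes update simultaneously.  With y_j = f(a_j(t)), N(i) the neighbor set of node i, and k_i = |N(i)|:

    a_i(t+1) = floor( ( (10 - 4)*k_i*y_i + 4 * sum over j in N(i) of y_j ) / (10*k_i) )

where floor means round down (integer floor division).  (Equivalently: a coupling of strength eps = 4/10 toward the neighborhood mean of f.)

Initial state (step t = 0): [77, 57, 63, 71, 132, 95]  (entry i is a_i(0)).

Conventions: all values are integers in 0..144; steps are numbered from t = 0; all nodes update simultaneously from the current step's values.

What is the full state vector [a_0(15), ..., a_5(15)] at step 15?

Answer: [50, 45, 50, 90, 84, 33]

Derivation:
t=0: [77, 57, 63, 71, 132, 95]
t=1: [66, 97, 88, 75, 92, 38]
t=2: [71, 26, 36, 57, 30, 83]
t=3: [79, 81, 96, 101, 87, 60]
t=4: [46, 43, 19, 27, 33, 75]
t=5: [117, 112, 75, 87, 96, 78]
t=6: [53, 45, 53, 34, 20, 48]
t=7: [123, 126, 123, 108, 87, 130]
t=8: [75, 80, 75, 52, 47, 86]
t=9: [70, 63, 70, 106, 111, 53]
t=10: [77, 88, 77, 52, 60, 103]
t=11: [61, 44, 61, 100, 88, 42]
t=12: [94, 108, 94, 46, 52, 105]
t=13: [30, 46, 30, 99, 96, 41]
t=14: [82, 107, 82, 40, 36, 99]
t=15: [50, 45, 50, 90, 84, 33]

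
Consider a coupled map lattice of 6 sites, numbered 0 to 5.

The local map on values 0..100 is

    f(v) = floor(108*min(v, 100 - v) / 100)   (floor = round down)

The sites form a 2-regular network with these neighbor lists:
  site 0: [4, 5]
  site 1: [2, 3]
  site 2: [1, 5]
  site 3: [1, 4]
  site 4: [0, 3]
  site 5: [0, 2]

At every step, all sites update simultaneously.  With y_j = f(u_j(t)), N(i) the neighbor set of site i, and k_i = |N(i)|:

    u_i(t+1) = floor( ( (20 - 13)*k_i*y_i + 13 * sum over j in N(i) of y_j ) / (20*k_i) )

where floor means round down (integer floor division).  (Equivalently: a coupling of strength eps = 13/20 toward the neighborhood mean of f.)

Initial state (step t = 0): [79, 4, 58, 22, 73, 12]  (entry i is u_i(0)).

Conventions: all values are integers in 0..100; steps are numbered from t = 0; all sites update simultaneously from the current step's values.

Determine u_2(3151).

Answer: u_2(3151) = 51
Key observation: The state at step 17, [51, 51, 51, 51, 51, 51], reappears at step 19: the system is in a cycle of period 2 from step 17 on.  Therefore the state at step 3151 equals the state at step 17 + ((3151 - 17) mod 2) = 17, which is [51, 51, 51, 51, 51, 51].

Derivation:
t=0: [79, 4, 58, 22, 73, 12]
t=1: [21, 23, 20, 18, 24, 25]
t=2: [24, 21, 23, 22, 22, 23]
t=3: [24, 22, 23, 22, 23, 24]
t=4: [24, 23, 24, 23, 24, 24]
t=5: [25, 24, 24, 24, 24, 25]
t=6: [26, 25, 25, 25, 25, 26]
t=7: [27, 27, 27, 27, 27, 27]
t=8: [29, 29, 29, 29, 29, 29]
t=9: [31, 31, 31, 31, 31, 31]
t=10: [33, 33, 33, 33, 33, 33]
t=11: [35, 35, 35, 35, 35, 35]
t=12: [37, 37, 37, 37, 37, 37]
t=13: [39, 39, 39, 39, 39, 39]
t=14: [42, 42, 42, 42, 42, 42]
t=15: [45, 45, 45, 45, 45, 45]
t=16: [48, 48, 48, 48, 48, 48]
t=17: [51, 51, 51, 51, 51, 51]
t=18: [52, 52, 52, 52, 52, 52]
t=19: [51, 51, 51, 51, 51, 51]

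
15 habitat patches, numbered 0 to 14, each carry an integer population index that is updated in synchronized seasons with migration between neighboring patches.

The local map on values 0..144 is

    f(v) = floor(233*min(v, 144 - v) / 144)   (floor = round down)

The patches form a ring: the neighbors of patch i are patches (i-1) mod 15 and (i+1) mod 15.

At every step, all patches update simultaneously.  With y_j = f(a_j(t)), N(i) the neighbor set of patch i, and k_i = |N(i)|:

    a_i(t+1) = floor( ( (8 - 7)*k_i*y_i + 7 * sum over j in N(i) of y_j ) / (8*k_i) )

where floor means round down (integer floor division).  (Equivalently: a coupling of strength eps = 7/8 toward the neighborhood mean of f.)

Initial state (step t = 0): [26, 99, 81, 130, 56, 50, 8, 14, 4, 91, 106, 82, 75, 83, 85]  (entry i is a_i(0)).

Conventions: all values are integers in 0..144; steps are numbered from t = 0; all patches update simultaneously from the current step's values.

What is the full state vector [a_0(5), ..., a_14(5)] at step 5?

Answer: [71, 66, 75, 77, 96, 88, 111, 90, 111, 101, 113, 114, 99, 95, 71]

Derivation:
t=0: [26, 99, 81, 130, 56, 50, 8, 14, 4, 91, 106, 82, 75, 83, 85]
t=1: [78, 71, 53, 86, 55, 54, 46, 10, 47, 39, 88, 87, 100, 102, 73]
t=2: [113, 97, 101, 87, 89, 81, 54, 67, 44, 80, 79, 81, 78, 89, 89]
t=3: [78, 61, 82, 80, 95, 89, 102, 82, 101, 89, 102, 104, 95, 95, 71]
t=4: [106, 102, 100, 91, 93, 74, 90, 72, 90, 70, 74, 71, 72, 94, 95]
t=5: [71, 66, 75, 77, 96, 88, 111, 90, 111, 101, 113, 114, 99, 95, 71]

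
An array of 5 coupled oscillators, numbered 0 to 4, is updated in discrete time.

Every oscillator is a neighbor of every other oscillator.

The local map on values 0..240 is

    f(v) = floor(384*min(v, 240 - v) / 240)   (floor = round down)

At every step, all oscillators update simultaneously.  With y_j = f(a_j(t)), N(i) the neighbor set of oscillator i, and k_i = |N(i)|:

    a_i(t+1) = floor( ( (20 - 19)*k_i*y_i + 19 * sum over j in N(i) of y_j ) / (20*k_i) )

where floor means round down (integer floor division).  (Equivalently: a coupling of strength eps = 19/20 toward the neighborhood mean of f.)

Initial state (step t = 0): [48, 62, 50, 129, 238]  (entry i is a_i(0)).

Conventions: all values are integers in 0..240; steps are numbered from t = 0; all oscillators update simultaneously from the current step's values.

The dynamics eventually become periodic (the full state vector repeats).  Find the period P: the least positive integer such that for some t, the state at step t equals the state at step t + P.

Answer: 2
Key observation: The state at step 18, [147, 147, 147, 147, 147], reappears at step 20 — and no state repeats earlier — so the cycle the system enters has period 2.

Derivation:
t=0: [48, 62, 50, 129, 238]
t=1: [89, 84, 88, 70, 102]
t=2: [137, 138, 137, 143, 133]
t=3: [163, 163, 163, 164, 161]
t=4: [123, 123, 123, 123, 122]
t=5: [187, 187, 187, 187, 187]
t=6: [84, 84, 84, 84, 84]
t=7: [134, 134, 134, 134, 134]
t=8: [169, 169, 169, 169, 169]
t=9: [113, 113, 113, 113, 113]
t=10: [180, 180, 180, 180, 180]
t=11: [96, 96, 96, 96, 96]
t=12: [153, 153, 153, 153, 153]
t=13: [139, 139, 139, 139, 139]
t=14: [161, 161, 161, 161, 161]
t=15: [126, 126, 126, 126, 126]
t=16: [182, 182, 182, 182, 182]
t=17: [92, 92, 92, 92, 92]
t=18: [147, 147, 147, 147, 147]
t=19: [148, 148, 148, 148, 148]
t=20: [147, 147, 147, 147, 147]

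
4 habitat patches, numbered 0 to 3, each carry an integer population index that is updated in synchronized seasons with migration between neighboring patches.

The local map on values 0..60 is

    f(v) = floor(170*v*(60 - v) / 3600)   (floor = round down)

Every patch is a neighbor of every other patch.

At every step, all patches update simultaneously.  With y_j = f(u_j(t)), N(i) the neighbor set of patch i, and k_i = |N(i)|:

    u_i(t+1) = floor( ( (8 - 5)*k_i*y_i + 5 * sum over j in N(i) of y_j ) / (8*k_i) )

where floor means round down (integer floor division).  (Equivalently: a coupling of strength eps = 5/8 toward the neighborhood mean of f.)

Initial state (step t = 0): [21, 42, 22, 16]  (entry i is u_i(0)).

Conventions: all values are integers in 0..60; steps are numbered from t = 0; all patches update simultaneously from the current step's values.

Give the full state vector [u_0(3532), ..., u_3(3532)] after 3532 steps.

Answer: [40, 40, 40, 40]
Key observation: The state at step 2, [40, 40, 40, 40], reappears at step 4: the system is in a cycle of period 2 from step 2 on.  Therefore the state at step 3532 equals the state at step 2 + ((3532 - 2) mod 2) = 2, which is [40, 40, 40, 40].

Derivation:
t=0: [21, 42, 22, 16]
t=1: [36, 36, 36, 35]
t=2: [40, 40, 40, 40]
t=3: [37, 37, 37, 37]
t=4: [40, 40, 40, 40]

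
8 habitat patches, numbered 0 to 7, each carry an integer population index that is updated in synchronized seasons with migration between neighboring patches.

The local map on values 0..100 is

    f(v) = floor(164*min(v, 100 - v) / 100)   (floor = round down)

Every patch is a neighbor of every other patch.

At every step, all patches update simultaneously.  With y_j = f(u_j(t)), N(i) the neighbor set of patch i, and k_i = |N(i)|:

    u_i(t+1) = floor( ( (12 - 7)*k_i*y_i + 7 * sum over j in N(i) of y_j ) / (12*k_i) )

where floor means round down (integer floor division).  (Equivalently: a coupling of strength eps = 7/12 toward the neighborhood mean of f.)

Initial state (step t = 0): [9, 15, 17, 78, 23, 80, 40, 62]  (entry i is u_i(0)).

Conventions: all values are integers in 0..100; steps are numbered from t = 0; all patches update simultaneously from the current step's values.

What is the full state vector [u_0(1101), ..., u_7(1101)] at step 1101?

Simulating step by step:
t=0: [9, 15, 17, 78, 23, 80, 40, 62]
t=1: [29, 32, 33, 36, 37, 35, 46, 45]
t=2: [55, 57, 57, 59, 59, 58, 64, 64]
t=3: [68, 67, 67, 66, 66, 67, 64, 64]
t=4: [54, 54, 54, 55, 55, 54, 56, 56]
t=5: [74, 74, 74, 73, 73, 74, 73, 73]
t=6: [42, 42, 42, 43, 43, 42, 43, 43]
t=7: [68, 68, 68, 69, 69, 68, 69, 69]
t=8: [51, 51, 51, 50, 50, 51, 50, 50]
t=9: [80, 80, 80, 81, 81, 80, 81, 81]
t=10: [31, 31, 31, 31, 31, 31, 31, 31]
t=11: [50, 50, 50, 50, 50, 50, 50, 50]
t=12: [82, 82, 82, 82, 82, 82, 82, 82]
t=13: [29, 29, 29, 29, 29, 29, 29, 29]
t=14: [47, 47, 47, 47, 47, 47, 47, 47]
t=15: [77, 77, 77, 77, 77, 77, 77, 77]
t=16: [37, 37, 37, 37, 37, 37, 37, 37]
t=17: [60, 60, 60, 60, 60, 60, 60, 60]
t=18: [65, 65, 65, 65, 65, 65, 65, 65]
t=19: [57, 57, 57, 57, 57, 57, 57, 57]
t=20: [70, 70, 70, 70, 70, 70, 70, 70]
t=21: [49, 49, 49, 49, 49, 49, 49, 49]
t=22: [80, 80, 80, 80, 80, 80, 80, 80]
t=23: [32, 32, 32, 32, 32, 32, 32, 32]
t=24: [52, 52, 52, 52, 52, 52, 52, 52]
t=25: [78, 78, 78, 78, 78, 78, 78, 78]
t=26: [36, 36, 36, 36, 36, 36, 36, 36]
t=27: [59, 59, 59, 59, 59, 59, 59, 59]
t=28: [67, 67, 67, 67, 67, 67, 67, 67]
t=29: [54, 54, 54, 54, 54, 54, 54, 54]
t=30: [75, 75, 75, 75, 75, 75, 75, 75]
t=31: [41, 41, 41, 41, 41, 41, 41, 41]
t=32: [67, 67, 67, 67, 67, 67, 67, 67]

Answer: [54, 54, 54, 54, 54, 54, 54, 54]
Key observation: The state at step 28, [67, 67, 67, 67, 67, 67, 67, 67], reappears at step 32: the system is in a cycle of period 4 from step 28 on.  Therefore the state at step 1101 equals the state at step 28 + ((1101 - 28) mod 4) = 29, which is [54, 54, 54, 54, 54, 54, 54, 54].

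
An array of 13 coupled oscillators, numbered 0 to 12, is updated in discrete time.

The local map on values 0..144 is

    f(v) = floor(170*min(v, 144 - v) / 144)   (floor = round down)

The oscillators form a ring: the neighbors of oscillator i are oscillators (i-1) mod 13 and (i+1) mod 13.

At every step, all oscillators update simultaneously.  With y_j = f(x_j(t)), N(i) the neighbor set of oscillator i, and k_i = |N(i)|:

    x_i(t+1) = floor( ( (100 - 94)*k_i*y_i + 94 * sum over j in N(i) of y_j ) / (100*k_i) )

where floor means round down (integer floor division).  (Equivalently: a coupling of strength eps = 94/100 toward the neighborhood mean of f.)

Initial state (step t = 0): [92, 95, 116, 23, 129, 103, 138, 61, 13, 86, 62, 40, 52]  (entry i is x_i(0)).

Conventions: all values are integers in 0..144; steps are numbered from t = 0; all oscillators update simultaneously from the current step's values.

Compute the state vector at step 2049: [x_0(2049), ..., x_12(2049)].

Answer: [83, 82, 81, 81, 81, 81, 82, 83, 83, 83, 83, 83, 83]
Key observation: The state at step 35, [84, 83, 82, 82, 82, 82, 83, 84, 85, 85, 85, 85, 85], reappears at step 43: the system is in a cycle of period 8 from step 35 on.  Therefore the state at step 2049 equals the state at step 35 + ((2049 - 35) mod 8) = 41, which is [83, 82, 81, 81, 81, 81, 82, 83, 83, 83, 83, 83, 83].

Derivation:
t=0: [92, 95, 116, 23, 129, 103, 138, 61, 13, 86, 62, 40, 52]
t=1: [59, 47, 41, 25, 36, 14, 56, 14, 66, 45, 58, 65, 54]
t=2: [59, 58, 42, 44, 23, 51, 19, 68, 37, 71, 64, 66, 71]
t=3: [75, 59, 58, 38, 53, 26, 67, 35, 79, 60, 79, 78, 73]
t=4: [76, 74, 57, 63, 38, 68, 38, 75, 56, 75, 73, 79, 79]
t=5: [79, 74, 77, 56, 75, 46, 78, 56, 80, 74, 78, 79, 77]
t=6: [80, 77, 74, 79, 61, 77, 61, 75, 74, 76, 78, 77, 76]
t=7: [79, 78, 77, 76, 77, 72, 79, 77, 80, 79, 79, 78, 77]
t=8: [77, 77, 78, 79, 82, 77, 81, 75, 77, 75, 76, 77, 76]
t=9: [79, 78, 77, 75, 77, 73, 79, 76, 80, 79, 80, 79, 79]
t=10: [76, 77, 79, 79, 81, 77, 81, 75, 77, 75, 75, 75, 76]
t=11: [79, 78, 77, 75, 77, 74, 79, 76, 80, 80, 81, 80, 80]
t=12: [76, 77, 79, 79, 81, 77, 80, 75, 77, 74, 74, 74, 75]
t=13: [80, 78, 77, 75, 77, 74, 79, 77, 81, 80, 82, 81, 81]
t=14: [75, 77, 79, 79, 81, 77, 80, 75, 76, 73, 74, 73, 74]
t=15: [80, 78, 77, 75, 77, 74, 79, 77, 81, 81, 82, 82, 82]
t=16: [75, 77, 79, 79, 81, 77, 80, 75, 76, 73, 73, 73, 73]
t=17: [81, 78, 77, 75, 77, 74, 79, 77, 81, 81, 83, 83, 82]
t=18: [74, 76, 79, 79, 81, 77, 80, 75, 76, 73, 72, 72, 73]
t=19: [81, 79, 77, 75, 77, 74, 79, 77, 81, 82, 84, 84, 83]
t=20: [74, 76, 78, 79, 81, 77, 80, 75, 75, 72, 71, 70, 72]
t=21: [82, 79, 77, 75, 77, 74, 79, 78, 82, 82, 83, 83, 82]
t=22: [74, 76, 78, 79, 81, 77, 79, 74, 74, 72, 72, 72, 72]
t=23: [82, 79, 77, 75, 77, 75, 80, 79, 83, 83, 85, 85, 83]
t=24: [73, 76, 78, 79, 80, 77, 78, 73, 73, 70, 70, 70, 71]
t=25: [81, 80, 77, 76, 77, 76, 80, 80, 82, 82, 82, 82, 82]
t=26: [74, 76, 77, 79, 79, 77, 77, 74, 73, 73, 73, 73, 73]
t=27: [81, 80, 78, 77, 77, 77, 80, 81, 82, 83, 83, 83, 82]
t=28: [74, 75, 77, 78, 79, 77, 76, 74, 73, 72, 72, 72, 73]
t=29: [82, 80, 79, 77, 77, 78, 80, 81, 83, 84, 85, 84, 83]
t=30: [73, 74, 76, 77, 78, 77, 75, 73, 72, 70, 69, 70, 71]
t=31: [82, 81, 80, 78, 78, 79, 81, 83, 82, 82, 81, 82, 82]
t=32: [73, 74, 75, 76, 76, 75, 74, 73, 72, 73, 73, 73, 73]
t=33: [82, 82, 81, 80, 80, 81, 82, 83, 83, 83, 83, 83, 83]
t=34: [72, 73, 74, 74, 74, 74, 73, 72, 72, 72, 72, 72, 72]
t=35: [84, 83, 82, 82, 82, 82, 83, 84, 85, 85, 85, 85, 85]
t=36: [70, 71, 72, 73, 73, 72, 71, 70, 69, 69, 69, 69, 69]
t=37: [82, 83, 83, 83, 83, 83, 83, 82, 81, 81, 81, 81, 81]
t=38: [73, 72, 72, 72, 72, 72, 72, 73, 73, 74, 74, 74, 73]
t=39: [83, 84, 85, 85, 85, 85, 84, 83, 82, 82, 82, 82, 82]
t=40: [71, 70, 69, 69, 69, 69, 70, 71, 72, 73, 73, 73, 72]
t=41: [83, 82, 81, 81, 81, 81, 82, 83, 83, 83, 83, 83, 83]
t=42: [72, 73, 73, 74, 74, 73, 73, 72, 72, 72, 72, 72, 72]
t=43: [84, 83, 82, 82, 82, 82, 83, 84, 85, 85, 85, 85, 85]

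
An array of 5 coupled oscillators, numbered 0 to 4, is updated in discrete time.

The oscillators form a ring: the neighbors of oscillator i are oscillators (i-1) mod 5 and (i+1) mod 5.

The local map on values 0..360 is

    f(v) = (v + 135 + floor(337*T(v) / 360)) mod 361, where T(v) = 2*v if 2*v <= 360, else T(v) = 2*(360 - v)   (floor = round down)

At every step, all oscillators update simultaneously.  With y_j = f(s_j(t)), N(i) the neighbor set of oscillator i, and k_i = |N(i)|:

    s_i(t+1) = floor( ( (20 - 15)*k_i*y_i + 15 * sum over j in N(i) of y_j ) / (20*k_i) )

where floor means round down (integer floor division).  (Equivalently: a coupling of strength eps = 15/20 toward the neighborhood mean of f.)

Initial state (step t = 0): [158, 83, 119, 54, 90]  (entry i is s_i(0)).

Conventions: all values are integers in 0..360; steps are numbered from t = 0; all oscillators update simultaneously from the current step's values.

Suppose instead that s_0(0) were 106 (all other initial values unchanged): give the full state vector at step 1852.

Simulating step by step:
t=0: [106, 83, 119, 54, 90]
t=1: [36, 75, 142, 127, 146]
t=2: [263, 244, 228, 174, 189]
t=3: [248, 233, 252, 267, 254]
t=4: [234, 233, 229, 224, 223]
t=5: [247, 245, 248, 250, 248]
t=6: [232, 232, 231, 230, 230]
t=7: [245, 245, 246, 246, 246]
t=8: [233, 233, 233, 233, 233]
t=9: [244, 244, 244, 244, 244]
t=10: [235, 235, 235, 235, 235]
t=11: [243, 243, 243, 243, 243]
t=12: [236, 236, 236, 236, 236]
t=13: [242, 242, 242, 242, 242]
t=14: [236, 236, 236, 236, 236]

Answer: [236, 236, 236, 236, 236]
Key observation: The state at step 12, [236, 236, 236, 236, 236], reappears at step 14: the system is in a cycle of period 2 from step 12 on.  Therefore the state at step 1852 equals the state at step 12 + ((1852 - 12) mod 2) = 12, which is [236, 236, 236, 236, 236].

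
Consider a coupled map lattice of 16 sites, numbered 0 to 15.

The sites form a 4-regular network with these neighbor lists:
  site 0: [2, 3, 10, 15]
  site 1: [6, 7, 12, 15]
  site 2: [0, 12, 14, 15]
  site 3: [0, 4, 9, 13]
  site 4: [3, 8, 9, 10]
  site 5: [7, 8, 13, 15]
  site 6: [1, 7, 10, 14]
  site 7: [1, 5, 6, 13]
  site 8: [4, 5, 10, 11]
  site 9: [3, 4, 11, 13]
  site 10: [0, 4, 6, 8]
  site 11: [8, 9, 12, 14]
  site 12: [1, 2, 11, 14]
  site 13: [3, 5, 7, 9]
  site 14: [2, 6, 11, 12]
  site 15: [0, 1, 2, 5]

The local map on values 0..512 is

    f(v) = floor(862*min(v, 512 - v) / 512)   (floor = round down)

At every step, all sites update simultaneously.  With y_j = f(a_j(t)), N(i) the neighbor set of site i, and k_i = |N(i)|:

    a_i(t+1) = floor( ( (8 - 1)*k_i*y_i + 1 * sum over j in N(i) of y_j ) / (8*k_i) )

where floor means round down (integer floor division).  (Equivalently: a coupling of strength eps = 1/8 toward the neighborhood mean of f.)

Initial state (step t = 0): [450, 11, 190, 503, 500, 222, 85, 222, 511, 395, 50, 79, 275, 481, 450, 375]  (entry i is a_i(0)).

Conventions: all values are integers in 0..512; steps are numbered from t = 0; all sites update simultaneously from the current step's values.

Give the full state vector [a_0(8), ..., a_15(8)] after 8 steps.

Answer: [371, 363, 386, 289, 370, 223, 262, 236, 348, 253, 338, 262, 199, 388, 349, 325]

Derivation:
t=0: [450, 11, 190, 503, 500, 222, 85, 222, 511, 395, 50, 79, 275, 481, 450, 375]
t=1: [111, 51, 305, 24, 26, 346, 143, 344, 19, 178, 81, 138, 367, 75, 122, 226]
t=2: [191, 110, 336, 55, 53, 269, 232, 269, 48, 275, 134, 227, 240, 138, 212, 360]
t=3: [308, 207, 300, 113, 102, 388, 377, 395, 104, 373, 224, 372, 391, 243, 357, 260]
t=4: [342, 337, 349, 202, 180, 219, 235, 208, 184, 236, 358, 232, 215, 383, 259, 410]
t=5: [282, 297, 278, 335, 305, 354, 387, 346, 311, 386, 267, 387, 359, 235, 416, 187]
t=6: [382, 349, 378, 301, 343, 274, 221, 282, 334, 224, 400, 214, 260, 378, 174, 318]
t=7: [224, 286, 236, 345, 286, 388, 361, 378, 300, 368, 201, 358, 406, 244, 298, 320]
t=8: [371, 363, 386, 289, 370, 223, 262, 236, 348, 253, 338, 262, 199, 388, 349, 325]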